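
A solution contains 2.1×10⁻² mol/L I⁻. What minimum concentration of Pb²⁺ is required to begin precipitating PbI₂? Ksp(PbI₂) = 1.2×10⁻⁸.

2.7×10⁻⁵ M

A salt starts to precipitate once the ion product Q reaches its Ksp.
PbI₂(s) ⇌ Pb²⁺(aq) + 2 I⁻(aq)
Ksp = [Pb²⁺][I⁻]^2 = [Pb²⁺](2.1×10⁻²)^2
[Pb²⁺] = 1.2×10⁻⁸ / (2.1×10⁻²)^2 = 2.7×10⁻⁵
[Pb²⁺] = 2.7×10⁻⁵ mol/L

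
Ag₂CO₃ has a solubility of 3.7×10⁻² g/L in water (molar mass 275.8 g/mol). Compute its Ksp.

Ksp = 9.7×10⁻¹²

s = (3.7×10⁻² g L⁻¹)/(275.8 g mol⁻¹) = 1.342×10⁻⁴ M
Ag₂CO₃(s) ⇌ 2 Ag⁺(aq) + CO₃²⁻(aq)
With molar solubility s: [Ag⁺] = 2s, [CO₃²⁻] = s.
Ksp = [Ag⁺]^2[CO₃²⁻] = (2s)^2 · s = 4s^3
Ksp = 4 × (1.342×10⁻⁴)^3 = 9.7×10⁻¹²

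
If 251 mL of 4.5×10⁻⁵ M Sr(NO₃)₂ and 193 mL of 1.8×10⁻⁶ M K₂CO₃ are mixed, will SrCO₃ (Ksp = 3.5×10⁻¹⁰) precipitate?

No

Total volume after mixing = 251 + 193 = 444 mL.
[Sr²⁺] = (4.5×10⁻⁵)(251)/444 = 2.5×10⁻⁵ M
[CO₃²⁻] = (1.8×10⁻⁶)(193)/444 = 7.8×10⁻⁷ M
Q = [Sr²⁺][CO₃²⁻] = 2.0×10⁻¹¹
Since Q (2.0×10⁻¹¹) is less than Ksp (3.5×10⁻¹⁰), no SrCO₃ precipitates.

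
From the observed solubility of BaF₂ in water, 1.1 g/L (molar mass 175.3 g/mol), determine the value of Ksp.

Convert to molarity: s = 1.1 / 175.3 = 6.275×10⁻³ mol/L
BaF₂(s) ⇌ Ba²⁺(aq) + 2 F⁻(aq)
For each mole of BaF₂ that dissolves per liter, [Ba²⁺] = s and [F⁻] = 2s; let s denote this solubility.
Ksp = [Ba²⁺][F⁻]^2 = s · (2s)^2 = 4s^3
Ksp = 4 × (6.275×10⁻³)^3 = 9.9×10⁻⁷

Ksp = 9.9×10⁻⁷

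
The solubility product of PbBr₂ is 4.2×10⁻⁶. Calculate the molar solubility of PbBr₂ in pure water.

1.0×10⁻² M

PbBr₂(s) ⇌ Pb²⁺(aq) + 2 Br⁻(aq)
Let s be the molar solubility. Then [Pb²⁺] = s and [Br⁻] = 2s.
Ksp = [Pb²⁺][Br⁻]^2 = s · (2s)^2 = 4s^3
4s^3 = 4.2×10⁻⁶  ⇒  s^3 = 1.1×10⁻⁶
s = (1.1×10⁻⁶)^(1/3) = 1.0×10⁻² mol/L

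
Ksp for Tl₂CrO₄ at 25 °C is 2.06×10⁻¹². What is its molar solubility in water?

8.02×10⁻⁵ M

Tl₂CrO₄(s) ⇌ 2 Tl⁺(aq) + CrO₄²⁻(aq)
Let s be the molar solubility. Then [Tl⁺] = 2s and [CrO₄²⁻] = s.
Ksp = [Tl⁺]^2[CrO₄²⁻] = (2s)^2 · s = 4s^3
4s^3 = 2.06×10⁻¹²  ⇒  s^3 = 5.15×10⁻¹³
Taking the 3rd root, s = 8.02×10⁻⁵ M.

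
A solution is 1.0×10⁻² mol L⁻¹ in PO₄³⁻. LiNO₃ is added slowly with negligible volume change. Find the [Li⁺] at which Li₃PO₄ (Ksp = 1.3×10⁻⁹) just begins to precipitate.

5.1×10⁻³ M

The threshold for precipitation is Q = Ksp.
Li₃PO₄(s) ⇌ 3 Li⁺(aq) + PO₄³⁻(aq)
Ksp = [Li⁺]^3[PO₄³⁻] = [Li⁺]^3(1.0×10⁻²)
[Li⁺]^3 = 1.3×10⁻⁹ / (1.0×10⁻²) = 1.3×10⁻⁷
[Li⁺] = 5.1×10⁻³ mol L⁻¹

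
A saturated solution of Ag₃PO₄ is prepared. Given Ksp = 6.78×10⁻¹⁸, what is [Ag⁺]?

6.72×10⁻⁵ M

Ag₃PO₄(s) ⇌ 3 Ag⁺(aq) + PO₄³⁻(aq)
With molar solubility s: [Ag⁺] = 3s, [PO₄³⁻] = s.
Ksp = [Ag⁺]^3[PO₄³⁻] = (3s)^3 · s = 27s^4 = 6.78×10⁻¹⁸
s = 2.24×10⁻⁵ mol L⁻¹
[Ag⁺] = 3s = 6.72×10⁻⁵ mol L⁻¹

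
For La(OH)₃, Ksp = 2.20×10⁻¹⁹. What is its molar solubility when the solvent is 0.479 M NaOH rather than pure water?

La(OH)₃(s) ⇌ La³⁺(aq) + 3 OH⁻(aq)
Let s be the solubility of La(OH)₃ here. The common ion gives [OH⁻] ≈ 0.479 M, and [La³⁺] = s.
Ksp = [La³⁺][OH⁻]^3 = s(0.479)^3
s = 2.20×10⁻¹⁹ / (0.479)^3 = 2.00×10⁻¹⁸
s = 2.00×10⁻¹⁸ M

2.00×10⁻¹⁸ M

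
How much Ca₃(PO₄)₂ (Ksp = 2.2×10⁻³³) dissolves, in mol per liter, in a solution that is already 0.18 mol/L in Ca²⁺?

3.1×10⁻¹⁶ M

Ca₃(PO₄)₂(s) ⇌ 3 Ca²⁺(aq) + 2 PO₄³⁻(aq)
The solution already contains Ca²⁺ at 0.18 mol/L. Let s be the molar solubility of Ca₃(PO₄)₂.
[Ca²⁺] ≈ 0.18 mol/L (common ion dominates); [PO₄³⁻] = 2s.
Ksp = [Ca²⁺]^3[PO₄³⁻]^2 = (0.18)^3(2s)^2
(2s)^2 = 2.2×10⁻³³ / (0.18)^3 = 3.8×10⁻³¹
s = 3.1×10⁻¹⁶ mol/L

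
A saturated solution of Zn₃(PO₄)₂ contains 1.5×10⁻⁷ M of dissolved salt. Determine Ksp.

Ksp = 8.2×10⁻³³

Zn₃(PO₄)₂(s) ⇌ 3 Zn²⁺(aq) + 2 PO₄³⁻(aq)
If s mol/L of Zn₃(PO₄)₂ dissolves, [Zn²⁺] = 3s and [PO₄³⁻] = 2s.
Ksp = [Zn²⁺]^3[PO₄³⁻]^2 = (3s)^3 · (2s)^2 = 108s^5
Ksp = 108 × (1.5×10⁻⁷)^5 = 8.2×10⁻³³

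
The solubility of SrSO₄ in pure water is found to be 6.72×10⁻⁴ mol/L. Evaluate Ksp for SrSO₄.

SrSO₄(s) ⇌ Sr²⁺(aq) + SO₄²⁻(aq)
Let s be the molar solubility. Then [Sr²⁺] = s and [SO₄²⁻] = s.
Ksp = [Sr²⁺][SO₄²⁻] = s · s = s^2
Ksp = (6.72×10⁻⁴)^2 = 4.52×10⁻⁷

Ksp = 4.52×10⁻⁷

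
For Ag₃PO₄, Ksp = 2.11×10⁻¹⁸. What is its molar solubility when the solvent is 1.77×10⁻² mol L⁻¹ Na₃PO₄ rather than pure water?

1.64×10⁻⁶ M

Ag₃PO₄(s) ⇌ 3 Ag⁺(aq) + PO₄³⁻(aq)
With PO₄³⁻ already at 1.77×10⁻² mol L⁻¹ and s small, take [PO₄³⁻] ≈ 1.77×10⁻² mol L⁻¹ and [Ag⁺] = 3s.
Ksp = [Ag⁺]^3[PO₄³⁻] = (3s)^3(1.77×10⁻²)
(3s)^3 = 2.11×10⁻¹⁸ / (1.77×10⁻²) = 1.19×10⁻¹⁶
s = 1.64×10⁻⁶ mol L⁻¹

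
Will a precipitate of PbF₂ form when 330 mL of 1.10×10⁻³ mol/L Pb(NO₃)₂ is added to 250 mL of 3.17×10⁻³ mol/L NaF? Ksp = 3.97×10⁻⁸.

After mixing, V = 330 mL + 250 mL = 580 mL.
[Pb²⁺] = (1.10×10⁻³)(330)/580 = 6.26×10⁻⁴ mol/L
[F⁻] = (3.17×10⁻³)(250)/580 = 1.37×10⁻³ mol/L
Q = [Pb²⁺][F⁻]^2 = 1.17×10⁻⁹
Q < Ksp (1.17×10⁻⁹ vs 3.97×10⁻⁸); the solution remains unsaturated and no precipitate forms.

No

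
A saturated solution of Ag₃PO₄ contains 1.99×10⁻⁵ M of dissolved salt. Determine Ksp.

Ksp = 4.23×10⁻¹⁸

Ag₃PO₄(s) ⇌ 3 Ag⁺(aq) + PO₄³⁻(aq)
With molar solubility s: [Ag⁺] = 3s, [PO₄³⁻] = s.
Ksp = [Ag⁺]^3[PO₄³⁻] = (3s)^3 · s = 27s^4
Ksp = 27 × (1.99×10⁻⁵)^4 = 4.23×10⁻¹⁸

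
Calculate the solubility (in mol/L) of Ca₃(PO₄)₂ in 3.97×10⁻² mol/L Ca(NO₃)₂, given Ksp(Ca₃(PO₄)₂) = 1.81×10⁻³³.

2.69×10⁻¹⁵ M

Ca₃(PO₄)₂(s) ⇌ 3 Ca²⁺(aq) + 2 PO₄³⁻(aq)
Ca²⁺ is already present at 3.97×10⁻² mol/L. If s mol/L of Ca₃(PO₄)₂ dissolves, [PO₄³⁻] = 2s while [Ca²⁺] ≈ 3.97×10⁻² mol/L.
Ksp = [Ca²⁺]^3[PO₄³⁻]^2 = (3.97×10⁻²)^3(2s)^2
(2s)^2 = 1.81×10⁻³³ / (3.97×10⁻²)^3 = 2.89×10⁻²⁹
s = 2.69×10⁻¹⁵ mol/L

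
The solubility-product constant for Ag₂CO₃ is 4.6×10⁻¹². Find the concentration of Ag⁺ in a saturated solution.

2.1×10⁻⁴ M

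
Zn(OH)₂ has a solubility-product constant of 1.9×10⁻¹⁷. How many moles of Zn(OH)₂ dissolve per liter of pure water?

Zn(OH)₂(s) ⇌ Zn²⁺(aq) + 2 OH⁻(aq)
Let s be the molar solubility. Then [Zn²⁺] = s and [OH⁻] = 2s.
Ksp = [Zn²⁺][OH⁻]^2 = s · (2s)^2 = 4s^3
4s^3 = 1.9×10⁻¹⁷  ⇒  s^3 = 4.8×10⁻¹⁸
s = (4.8×10⁻¹⁸)^(1/3) = 1.7×10⁻⁶ mol L⁻¹

1.7×10⁻⁶ M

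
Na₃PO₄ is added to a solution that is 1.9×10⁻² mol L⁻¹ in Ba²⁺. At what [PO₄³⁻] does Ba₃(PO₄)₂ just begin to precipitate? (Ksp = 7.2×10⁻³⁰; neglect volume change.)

1.0×10⁻¹² M

The threshold for precipitation is Q = Ksp.
Ba₃(PO₄)₂(s) ⇌ 3 Ba²⁺(aq) + 2 PO₄³⁻(aq)
Ksp = [Ba²⁺]^3[PO₄³⁻]^2 = [PO₄³⁻]^2(1.9×10⁻²)^3
[PO₄³⁻]^2 = 7.2×10⁻³⁰ / (1.9×10⁻²)^3 = 1.0×10⁻²⁴
[PO₄³⁻] = 1.0×10⁻¹² mol L⁻¹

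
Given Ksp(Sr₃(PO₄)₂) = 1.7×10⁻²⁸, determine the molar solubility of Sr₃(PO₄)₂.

Sr₃(PO₄)₂(s) ⇌ 3 Sr²⁺(aq) + 2 PO₄³⁻(aq)
Call the molar solubility s, so that [Sr²⁺] = 3s and [PO₄³⁻] = 2s.
Ksp = [Sr²⁺]^3[PO₄³⁻]^2 = (3s)^3 · (2s)^2 = 108s^5
108s^5 = 1.7×10⁻²⁸  ⇒  s^5 = 1.6×10⁻³⁰
s = (1.6×10⁻³⁰)^(1/5) = 1.1×10⁻⁶ mol L⁻¹

1.1×10⁻⁶ M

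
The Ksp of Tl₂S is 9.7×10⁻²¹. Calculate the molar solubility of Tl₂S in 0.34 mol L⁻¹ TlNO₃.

8.4×10⁻²⁰ M

Tl₂S(s) ⇌ 2 Tl⁺(aq) + S²⁻(aq)
With Tl⁺ already at 0.34 mol L⁻¹ and s small, take [Tl⁺] ≈ 0.34 mol L⁻¹ and [S²⁻] = s.
Ksp = [Tl⁺]^2[S²⁻] = (0.34)^2s
s = 9.7×10⁻²¹ / (0.34)^2 = 8.4×10⁻²⁰
s = 8.4×10⁻²⁰ mol L⁻¹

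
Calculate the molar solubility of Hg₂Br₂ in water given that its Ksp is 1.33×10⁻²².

3.22×10⁻⁸ M

Hg₂Br₂(s) ⇌ Hg₂²⁺(aq) + 2 Br⁻(aq)
For each mole of Hg₂Br₂ that dissolves per liter, [Hg₂²⁺] = s and [Br⁻] = 2s; let s denote this solubility.
Ksp = [Hg₂²⁺][Br⁻]^2 = s · (2s)^2 = 4s^3
4s^3 = 1.33×10⁻²²  ⇒  s^3 = 3.33×10⁻²³
s = (3.33×10⁻²³)^(1/3) = 3.22×10⁻⁸ M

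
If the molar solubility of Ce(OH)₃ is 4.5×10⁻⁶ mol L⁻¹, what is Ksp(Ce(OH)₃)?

Ksp = 1.1×10⁻²⁰

Ce(OH)₃(s) ⇌ Ce³⁺(aq) + 3 OH⁻(aq)
If s mol/L of Ce(OH)₃ dissolves, [Ce³⁺] = s and [OH⁻] = 3s.
Ksp = [Ce³⁺][OH⁻]^3 = s · (3s)^3 = 27s^4
Ksp = 27 × (4.5×10⁻⁶)^4 = 1.1×10⁻²⁰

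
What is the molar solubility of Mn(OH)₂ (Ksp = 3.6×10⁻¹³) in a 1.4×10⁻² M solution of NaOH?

1.8×10⁻⁹ M

Mn(OH)₂(s) ⇌ Mn²⁺(aq) + 2 OH⁻(aq)
OH⁻ is already present at 1.4×10⁻² M. If s mol/L of Mn(OH)₂ dissolves, [Mn²⁺] = s while [OH⁻] ≈ 1.4×10⁻² M.
Ksp = [Mn²⁺][OH⁻]^2 = s(1.4×10⁻²)^2
s = 3.6×10⁻¹³ / (1.4×10⁻²)^2 = 1.8×10⁻⁹
s = 1.8×10⁻⁹ M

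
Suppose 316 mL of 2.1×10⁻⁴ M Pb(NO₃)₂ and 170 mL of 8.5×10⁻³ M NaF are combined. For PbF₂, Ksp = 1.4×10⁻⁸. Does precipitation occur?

The combined volume is 486 mL.
[Pb²⁺] = (2.1×10⁻⁴)(316)/486 = 1.4×10⁻⁴ M
[F⁻] = (8.5×10⁻³)(170)/486 = 3.0×10⁻³ M
Q = [Pb²⁺][F⁻]^2 = 1.2×10⁻⁹
Q < Ksp (1.2×10⁻⁹ vs 1.4×10⁻⁸); the solution remains unsaturated and no precipitate forms.

No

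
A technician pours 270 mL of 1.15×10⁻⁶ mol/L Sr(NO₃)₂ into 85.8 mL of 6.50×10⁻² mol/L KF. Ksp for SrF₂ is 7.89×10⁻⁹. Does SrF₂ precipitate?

No

After mixing, V = 270 mL + 85.8 mL = 355.8 mL.
[Sr²⁺] = (1.15×10⁻⁶)(270)/355.8 = 8.73×10⁻⁷ mol/L
[F⁻] = (6.50×10⁻²)(85.8)/355.8 = 1.57×10⁻² mol/L
Q = [Sr²⁺][F⁻]^2 = 2.14×10⁻¹⁰
Q < Ksp (2.14×10⁻¹⁰ vs 7.89×10⁻⁹); the solution remains unsaturated and no precipitate forms.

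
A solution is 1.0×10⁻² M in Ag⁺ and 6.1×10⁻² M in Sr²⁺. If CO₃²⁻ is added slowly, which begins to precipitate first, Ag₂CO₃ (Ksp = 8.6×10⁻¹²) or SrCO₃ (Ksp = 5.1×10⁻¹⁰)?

SrCO₃

The threshold for precipitation is Q = Ksp.
For Ag₂CO₃: [CO₃²⁻] = (Ksp/[Ag⁺]^2) = 8.6×10⁻⁸ M
For SrCO₃: [CO₃²⁻] = (Ksp/[Sr²⁺]) = 8.4×10⁻⁹ M
Since SrCO₃ needs less CO₃²⁻ to reach saturation, it precipitates first.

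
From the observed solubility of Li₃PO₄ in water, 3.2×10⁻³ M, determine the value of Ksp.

Ksp = 2.8×10⁻⁹

Li₃PO₄(s) ⇌ 3 Li⁺(aq) + PO₄³⁻(aq)
For each mole of Li₃PO₄ that dissolves per liter, [Li⁺] = 3s and [PO₄³⁻] = s; let s denote this solubility.
Ksp = [Li⁺]^3[PO₄³⁻] = (3s)^3 · s = 27s^4
Ksp = 27 × (3.2×10⁻³)^4 = 2.8×10⁻⁹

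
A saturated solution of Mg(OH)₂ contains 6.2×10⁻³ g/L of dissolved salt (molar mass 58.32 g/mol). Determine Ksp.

Ksp = 4.8×10⁻¹²

s = (6.2×10⁻³ g L⁻¹)/(58.32 g mol⁻¹) = 1.063×10⁻⁴ M
Mg(OH)₂(s) ⇌ Mg²⁺(aq) + 2 OH⁻(aq)
If s mol/L of Mg(OH)₂ dissolves, [Mg²⁺] = s and [OH⁻] = 2s.
Ksp = [Mg²⁺][OH⁻]^2 = s · (2s)^2 = 4s^3
Ksp = 4 × (1.063×10⁻⁴)^3 = 4.8×10⁻¹²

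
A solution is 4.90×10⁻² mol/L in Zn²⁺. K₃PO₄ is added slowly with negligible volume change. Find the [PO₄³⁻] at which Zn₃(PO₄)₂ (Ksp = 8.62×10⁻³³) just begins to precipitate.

Precipitation begins when Q = Ksp.
Zn₃(PO₄)₂(s) ⇌ 3 Zn²⁺(aq) + 2 PO₄³⁻(aq)
Ksp = [Zn²⁺]^3[PO₄³⁻]^2 = [PO₄³⁻]^2(4.90×10⁻²)^3
[PO₄³⁻]^2 = 8.62×10⁻³³ / (4.90×10⁻²)^3 = 7.33×10⁻²⁹
[PO₄³⁻] = 8.56×10⁻¹⁵ mol/L

8.56×10⁻¹⁵ M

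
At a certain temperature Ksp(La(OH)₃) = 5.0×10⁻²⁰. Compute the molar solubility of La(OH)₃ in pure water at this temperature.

6.6×10⁻⁶ M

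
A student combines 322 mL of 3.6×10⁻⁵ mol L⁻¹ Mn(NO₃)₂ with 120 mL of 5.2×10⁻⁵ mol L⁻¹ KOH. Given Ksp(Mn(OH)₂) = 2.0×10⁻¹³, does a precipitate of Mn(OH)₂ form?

No

The combined volume is 442 mL.
[Mn²⁺] = (3.6×10⁻⁵)(322)/442 = 2.6×10⁻⁵ mol L⁻¹
[OH⁻] = (5.2×10⁻⁵)(120)/442 = 1.4×10⁻⁵ mol L⁻¹
Q = [Mn²⁺][OH⁻]^2 = 5.2×10⁻¹⁵
Q < Ksp (5.2×10⁻¹⁵ vs 2.0×10⁻¹³); the solution remains unsaturated and no precipitate forms.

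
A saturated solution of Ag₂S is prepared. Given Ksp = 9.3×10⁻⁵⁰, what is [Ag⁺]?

Ag₂S(s) ⇌ 2 Ag⁺(aq) + S²⁻(aq)
For each mole of Ag₂S that dissolves per liter, [Ag⁺] = 2s and [S²⁻] = s; let s denote this solubility.
Ksp = [Ag⁺]^2[S²⁻] = (2s)^2 · s = 4s^3 = 9.3×10⁻⁵⁰
s = 2.9×10⁻¹⁷ M
[Ag⁺] = 2s = 5.7×10⁻¹⁷ M

5.7×10⁻¹⁷ M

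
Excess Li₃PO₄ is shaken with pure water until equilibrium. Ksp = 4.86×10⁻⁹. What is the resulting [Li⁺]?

Li₃PO₄(s) ⇌ 3 Li⁺(aq) + PO₄³⁻(aq)
For each mole of Li₃PO₄ that dissolves per liter, [Li⁺] = 3s and [PO₄³⁻] = s; let s denote this solubility.
Ksp = [Li⁺]^3[PO₄³⁻] = (3s)^3 · s = 27s^4 = 4.86×10⁻⁹
s = 3.66×10⁻³ M
[Li⁺] = 3s = 1.10×10⁻² M

1.10×10⁻² M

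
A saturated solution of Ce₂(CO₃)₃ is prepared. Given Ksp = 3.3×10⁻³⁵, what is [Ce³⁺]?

Ce₂(CO₃)₃(s) ⇌ 2 Ce³⁺(aq) + 3 CO₃²⁻(aq)
Let s be the molar solubility. Then [Ce³⁺] = 2s and [CO₃²⁻] = 3s.
Ksp = [Ce³⁺]^2[CO₃²⁻]^3 = (2s)^2 · (3s)^3 = 108s^5 = 3.3×10⁻³⁵
s = 5.0×10⁻⁸ mol L⁻¹
[Ce³⁺] = 2s = 1.0×10⁻⁷ mol L⁻¹

1.0×10⁻⁷ M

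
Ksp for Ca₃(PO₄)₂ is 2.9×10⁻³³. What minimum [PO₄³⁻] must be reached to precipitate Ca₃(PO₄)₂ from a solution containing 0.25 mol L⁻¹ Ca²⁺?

Each salt precipitates once Q = Ksp for that salt.
Ca₃(PO₄)₂(s) ⇌ 3 Ca²⁺(aq) + 2 PO₄³⁻(aq)
Ksp = [Ca²⁺]^3[PO₄³⁻]^2 = [PO₄³⁻]^2(0.25)^3
[PO₄³⁻]^2 = 2.9×10⁻³³ / (0.25)^3 = 1.9×10⁻³¹
[PO₄³⁻] = 4.3×10⁻¹⁶ mol L⁻¹

4.3×10⁻¹⁶ M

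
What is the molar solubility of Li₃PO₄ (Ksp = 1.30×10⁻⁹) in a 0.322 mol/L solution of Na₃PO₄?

Li₃PO₄(s) ⇌ 3 Li⁺(aq) + PO₄³⁻(aq)
Let s be the solubility of Li₃PO₄ here. The common ion gives [PO₄³⁻] ≈ 0.322 mol/L, and [Li⁺] = 3s.
Ksp = [Li⁺]^3[PO₄³⁻] = (3s)^3(0.322)
(3s)^3 = 1.30×10⁻⁹ / (0.322) = 4.04×10⁻⁹
s = 5.31×10⁻⁴ mol/L

5.31×10⁻⁴ M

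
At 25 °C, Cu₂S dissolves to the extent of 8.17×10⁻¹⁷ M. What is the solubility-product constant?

Ksp = 2.18×10⁻⁴⁸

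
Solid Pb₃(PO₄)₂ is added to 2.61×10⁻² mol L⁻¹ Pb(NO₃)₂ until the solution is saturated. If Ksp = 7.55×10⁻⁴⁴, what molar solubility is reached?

Pb₃(PO₄)₂(s) ⇌ 3 Pb²⁺(aq) + 2 PO₄³⁻(aq)
With Pb²⁺ already at 2.61×10⁻² mol L⁻¹ and s small, take [Pb²⁺] ≈ 2.61×10⁻² mol L⁻¹ and [PO₄³⁻] = 2s.
Ksp = [Pb²⁺]^3[PO₄³⁻]^2 = (2.61×10⁻²)^3(2s)^2
(2s)^2 = 7.55×10⁻⁴⁴ / (2.61×10⁻²)^3 = 4.25×10⁻³⁹
s = 3.26×10⁻²⁰ mol L⁻¹

3.26×10⁻²⁰ M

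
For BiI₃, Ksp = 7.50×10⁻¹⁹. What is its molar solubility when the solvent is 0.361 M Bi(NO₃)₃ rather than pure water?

BiI₃(s) ⇌ Bi³⁺(aq) + 3 I⁻(aq)
With Bi³⁺ already at 0.361 M and s small, take [Bi³⁺] ≈ 0.361 M and [I⁻] = 3s.
Ksp = [Bi³⁺][I⁻]^3 = (0.361)(3s)^3
(3s)^3 = 7.50×10⁻¹⁹ / (0.361) = 2.08×10⁻¹⁸
s = 4.25×10⁻⁷ M

4.25×10⁻⁷ M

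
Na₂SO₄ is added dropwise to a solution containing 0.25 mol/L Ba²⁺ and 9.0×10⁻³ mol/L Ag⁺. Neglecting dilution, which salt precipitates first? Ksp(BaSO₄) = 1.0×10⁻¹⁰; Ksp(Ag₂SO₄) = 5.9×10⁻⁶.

BaSO₄

Precipitation of each salt begins when its ion product equals Ksp.
For BaSO₄: [SO₄²⁻] = (Ksp/[Ba²⁺]) = 4.0×10⁻¹⁰ mol/L
For Ag₂SO₄: [SO₄²⁻] = (Ksp/[Ag⁺]^2) = 7.3×10⁻² mol/L
Since BaSO₄ needs less SO₄²⁻ to reach saturation, it precipitates first.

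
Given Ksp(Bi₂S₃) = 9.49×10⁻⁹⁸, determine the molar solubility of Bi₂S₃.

1.54×10⁻²⁰ M

Bi₂S₃(s) ⇌ 2 Bi³⁺(aq) + 3 S²⁻(aq)
For each mole of Bi₂S₃ that dissolves per liter, [Bi³⁺] = 2s and [S²⁻] = 3s; let s denote this solubility.
Ksp = [Bi³⁺]^2[S²⁻]^3 = (2s)^2 · (3s)^3 = 108s^5
108s^5 = 9.49×10⁻⁹⁸  ⇒  s^5 = 8.79×10⁻¹⁰⁰
s = 1.54×10⁻²⁰ mol L⁻¹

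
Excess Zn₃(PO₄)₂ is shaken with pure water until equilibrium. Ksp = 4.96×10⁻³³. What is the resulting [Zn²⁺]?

4.07×10⁻⁷ M

Zn₃(PO₄)₂(s) ⇌ 3 Zn²⁺(aq) + 2 PO₄³⁻(aq)
If s mol/L of Zn₃(PO₄)₂ dissolves, [Zn²⁺] = 3s and [PO₄³⁻] = 2s.
Ksp = [Zn²⁺]^3[PO₄³⁻]^2 = (3s)^3 · (2s)^2 = 108s^5 = 4.96×10⁻³³
s = 1.36×10⁻⁷ mol/L
[Zn²⁺] = 3s = 4.07×10⁻⁷ mol/L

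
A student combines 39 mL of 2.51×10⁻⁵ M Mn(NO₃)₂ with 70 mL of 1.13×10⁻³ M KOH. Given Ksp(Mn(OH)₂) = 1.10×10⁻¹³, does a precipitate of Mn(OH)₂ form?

Yes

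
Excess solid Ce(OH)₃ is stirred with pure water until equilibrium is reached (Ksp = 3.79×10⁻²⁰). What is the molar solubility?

Ce(OH)₃(s) ⇌ Ce³⁺(aq) + 3 OH⁻(aq)
Call the molar solubility s, so that [Ce³⁺] = s and [OH⁻] = 3s.
Ksp = [Ce³⁺][OH⁻]^3 = s · (3s)^3 = 27s^4
27s^4 = 3.79×10⁻²⁰  ⇒  s^4 = 1.40×10⁻²¹
s = 6.12×10⁻⁶ M

6.12×10⁻⁶ M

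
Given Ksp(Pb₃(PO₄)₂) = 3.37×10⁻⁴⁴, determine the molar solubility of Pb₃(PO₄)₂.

Pb₃(PO₄)₂(s) ⇌ 3 Pb²⁺(aq) + 2 PO₄³⁻(aq)
With molar solubility s: [Pb²⁺] = 3s, [PO₄³⁻] = 2s.
Ksp = [Pb²⁺]^3[PO₄³⁻]^2 = (3s)^3 · (2s)^2 = 108s^5
108s^5 = 3.37×10⁻⁴⁴  ⇒  s^5 = 3.12×10⁻⁴⁶
s = 7.92×10⁻¹⁰ mol/L

7.92×10⁻¹⁰ M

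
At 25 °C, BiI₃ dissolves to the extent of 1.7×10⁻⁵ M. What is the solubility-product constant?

Ksp = 2.3×10⁻¹⁸

BiI₃(s) ⇌ Bi³⁺(aq) + 3 I⁻(aq)
With molar solubility s: [Bi³⁺] = s, [I⁻] = 3s.
Ksp = [Bi³⁺][I⁻]^3 = s · (3s)^3 = 27s^4
Ksp = 27 × (1.7×10⁻⁵)^4 = 2.3×10⁻¹⁸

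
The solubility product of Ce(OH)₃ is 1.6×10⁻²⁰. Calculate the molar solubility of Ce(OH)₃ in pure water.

Ce(OH)₃(s) ⇌ Ce³⁺(aq) + 3 OH⁻(aq)
Call the molar solubility s, so that [Ce³⁺] = s and [OH⁻] = 3s.
Ksp = [Ce³⁺][OH⁻]^3 = s · (3s)^3 = 27s^4
27s^4 = 1.6×10⁻²⁰  ⇒  s^4 = 5.9×10⁻²²
s = (5.9×10⁻²²)^(1/4) = 4.9×10⁻⁶ M

4.9×10⁻⁶ M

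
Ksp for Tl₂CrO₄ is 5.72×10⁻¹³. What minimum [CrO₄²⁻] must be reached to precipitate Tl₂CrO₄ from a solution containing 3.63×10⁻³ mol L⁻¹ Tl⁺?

4.34×10⁻⁸ M

Precipitation of each salt begins when its ion product equals Ksp.
Tl₂CrO₄(s) ⇌ 2 Tl⁺(aq) + CrO₄²⁻(aq)
Ksp = [Tl⁺]^2[CrO₄²⁻] = [CrO₄²⁻](3.63×10⁻³)^2
[CrO₄²⁻] = 5.72×10⁻¹³ / (3.63×10⁻³)^2 = 4.34×10⁻⁸
[CrO₄²⁻] = 4.34×10⁻⁸ mol L⁻¹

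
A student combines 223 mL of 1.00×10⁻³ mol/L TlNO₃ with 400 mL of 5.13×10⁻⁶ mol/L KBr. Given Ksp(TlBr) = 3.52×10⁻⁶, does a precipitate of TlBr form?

No

After mixing, V = 223 mL + 400 mL = 623 mL.
[Tl⁺] = (1.00×10⁻³)(223)/623 = 3.58×10⁻⁴ mol/L
[Br⁻] = (5.13×10⁻⁶)(400)/623 = 3.29×10⁻⁶ mol/L
Q = [Tl⁺][Br⁻] = 1.18×10⁻⁹
Since Q (1.18×10⁻⁹) is less than Ksp (3.52×10⁻⁶), no TlBr precipitates.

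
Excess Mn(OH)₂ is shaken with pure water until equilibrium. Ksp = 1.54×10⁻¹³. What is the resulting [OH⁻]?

Mn(OH)₂(s) ⇌ Mn²⁺(aq) + 2 OH⁻(aq)
With molar solubility s: [Mn²⁺] = s, [OH⁻] = 2s.
Ksp = [Mn²⁺][OH⁻]^2 = s · (2s)^2 = 4s^3 = 1.54×10⁻¹³
s = 3.38×10⁻⁵ mol/L
[OH⁻] = 2s = 6.75×10⁻⁵ mol/L

6.75×10⁻⁵ M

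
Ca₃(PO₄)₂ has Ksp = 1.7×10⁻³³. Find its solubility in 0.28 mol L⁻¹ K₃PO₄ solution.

9.3×10⁻¹² M

Ca₃(PO₄)₂(s) ⇌ 3 Ca²⁺(aq) + 2 PO₄³⁻(aq)
With PO₄³⁻ already at 0.28 mol L⁻¹ and s small, take [PO₄³⁻] ≈ 0.28 mol L⁻¹ and [Ca²⁺] = 3s.
Ksp = [Ca²⁺]^3[PO₄³⁻]^2 = (3s)^3(0.28)^2
(3s)^3 = 1.7×10⁻³³ / (0.28)^2 = 2.2×10⁻³²
s = 9.3×10⁻¹² mol L⁻¹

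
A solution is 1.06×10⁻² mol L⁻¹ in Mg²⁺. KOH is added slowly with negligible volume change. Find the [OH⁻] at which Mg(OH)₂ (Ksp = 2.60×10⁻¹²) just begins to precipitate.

1.57×10⁻⁵ M

Precipitation begins when Q = Ksp.
Mg(OH)₂(s) ⇌ Mg²⁺(aq) + 2 OH⁻(aq)
Ksp = [Mg²⁺][OH⁻]^2 = [OH⁻]^2(1.06×10⁻²)
[OH⁻]^2 = 2.60×10⁻¹² / (1.06×10⁻²) = 2.45×10⁻¹⁰
[OH⁻] = 1.57×10⁻⁵ mol L⁻¹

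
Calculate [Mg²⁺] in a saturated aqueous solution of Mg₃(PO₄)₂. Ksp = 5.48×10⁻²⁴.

2.62×10⁻⁵ M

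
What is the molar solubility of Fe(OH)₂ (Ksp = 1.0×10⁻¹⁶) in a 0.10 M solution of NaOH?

1.0×10⁻¹⁴ M

Fe(OH)₂(s) ⇌ Fe²⁺(aq) + 2 OH⁻(aq)
OH⁻ is already present at 0.10 M. If s mol/L of Fe(OH)₂ dissolves, [Fe²⁺] = s while [OH⁻] ≈ 0.10 M.
Ksp = [Fe²⁺][OH⁻]^2 = s(0.10)^2
s = 1.0×10⁻¹⁶ / (0.10)^2 = 1.0×10⁻¹⁴
s = 1.0×10⁻¹⁴ M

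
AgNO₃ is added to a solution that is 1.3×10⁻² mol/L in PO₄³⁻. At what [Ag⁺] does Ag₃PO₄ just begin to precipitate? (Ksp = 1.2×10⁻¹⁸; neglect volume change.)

Each salt precipitates once Q = Ksp for that salt.
Ag₃PO₄(s) ⇌ 3 Ag⁺(aq) + PO₄³⁻(aq)
Ksp = [Ag⁺]^3[PO₄³⁻] = [Ag⁺]^3(1.3×10⁻²)
[Ag⁺]^3 = 1.2×10⁻¹⁸ / (1.3×10⁻²) = 9.2×10⁻¹⁷
[Ag⁺] = 4.5×10⁻⁶ mol/L

4.5×10⁻⁶ M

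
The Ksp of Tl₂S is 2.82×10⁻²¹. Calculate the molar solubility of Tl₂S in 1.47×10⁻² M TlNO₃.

1.31×10⁻¹⁷ M

Tl₂S(s) ⇌ 2 Tl⁺(aq) + S²⁻(aq)
Tl⁺ is already present at 1.47×10⁻² M. If s mol/L of Tl₂S dissolves, [S²⁻] = s while [Tl⁺] ≈ 1.47×10⁻² M.
Ksp = [Tl⁺]^2[S²⁻] = (1.47×10⁻²)^2s
s = 2.82×10⁻²¹ / (1.47×10⁻²)^2 = 1.31×10⁻¹⁷
s = 1.31×10⁻¹⁷ M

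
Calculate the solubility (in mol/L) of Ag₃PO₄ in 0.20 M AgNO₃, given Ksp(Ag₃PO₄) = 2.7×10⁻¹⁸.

Ag₃PO₄(s) ⇌ 3 Ag⁺(aq) + PO₄³⁻(aq)
Ag⁺ is already present at 0.20 M. If s mol/L of Ag₃PO₄ dissolves, [PO₄³⁻] = s while [Ag⁺] ≈ 0.20 M.
Ksp = [Ag⁺]^3[PO₄³⁻] = (0.20)^3s
s = 2.7×10⁻¹⁸ / (0.20)^3 = 3.4×10⁻¹⁶
s = 3.4×10⁻¹⁶ M

3.4×10⁻¹⁶ M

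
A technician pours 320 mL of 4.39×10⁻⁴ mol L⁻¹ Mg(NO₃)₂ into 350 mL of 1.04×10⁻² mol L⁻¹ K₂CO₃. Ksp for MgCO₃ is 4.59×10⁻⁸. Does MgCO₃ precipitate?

Total volume after mixing = 320 + 350 = 670 mL.
[Mg²⁺] = (4.39×10⁻⁴)(320)/670 = 2.10×10⁻⁴ mol L⁻¹
[CO₃²⁻] = (1.04×10⁻²)(350)/670 = 5.43×10⁻³ mol L⁻¹
Q = [Mg²⁺][CO₃²⁻] = 1.14×10⁻⁶
Because Q > Ksp (1.14×10⁻⁶ vs 4.59×10⁻⁸), a precipitate of MgCO₃ forms.

Yes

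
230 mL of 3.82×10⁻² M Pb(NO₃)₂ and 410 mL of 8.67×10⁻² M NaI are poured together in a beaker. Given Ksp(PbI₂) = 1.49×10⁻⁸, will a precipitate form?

The combined volume is 640 mL.
[Pb²⁺] = (3.82×10⁻²)(230)/640 = 1.37×10⁻² M
[I⁻] = (8.67×10⁻²)(410)/640 = 5.55×10⁻² M
Q = [Pb²⁺][I⁻]^2 = 4.24×10⁻⁵
Q = 4.24×10⁻⁵ > Ksp = 1.49×10⁻⁸, so the solution is supersaturated and PbI₂ precipitates.

Yes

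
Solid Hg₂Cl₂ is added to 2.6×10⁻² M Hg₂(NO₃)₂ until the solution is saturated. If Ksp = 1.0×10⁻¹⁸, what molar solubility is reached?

3.1×10⁻⁹ M

Hg₂Cl₂(s) ⇌ Hg₂²⁺(aq) + 2 Cl⁻(aq)
With Hg₂²⁺ already at 2.6×10⁻² M and s small, take [Hg₂²⁺] ≈ 2.6×10⁻² M and [Cl⁻] = 2s.
Ksp = [Hg₂²⁺][Cl⁻]^2 = (2.6×10⁻²)(2s)^2
(2s)^2 = 1.0×10⁻¹⁸ / (2.6×10⁻²) = 3.8×10⁻¹⁷
s = 3.1×10⁻⁹ M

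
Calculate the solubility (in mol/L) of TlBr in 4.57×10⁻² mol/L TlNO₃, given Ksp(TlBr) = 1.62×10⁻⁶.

3.54×10⁻⁵ M

TlBr(s) ⇌ Tl⁺(aq) + Br⁻(aq)
Tl⁺ is already present at 4.57×10⁻² mol/L. If s mol/L of TlBr dissolves, [Br⁻] = s while [Tl⁺] ≈ 4.57×10⁻² mol/L.
Ksp = [Tl⁺][Br⁻] = (4.57×10⁻²)s
s = 1.62×10⁻⁶ / (4.57×10⁻²) = 3.54×10⁻⁵
s = 3.54×10⁻⁵ mol/L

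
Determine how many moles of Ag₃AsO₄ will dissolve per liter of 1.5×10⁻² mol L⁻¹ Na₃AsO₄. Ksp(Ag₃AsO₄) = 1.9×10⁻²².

7.8×10⁻⁸ M

Ag₃AsO₄(s) ⇌ 3 Ag⁺(aq) + AsO₄³⁻(aq)
The solution already contains AsO₄³⁻ at 1.5×10⁻² mol L⁻¹. Let s be the molar solubility of Ag₃AsO₄.
[AsO₄³⁻] ≈ 1.5×10⁻² mol L⁻¹ (common ion dominates); [Ag⁺] = 3s.
Ksp = [Ag⁺]^3[AsO₄³⁻] = (3s)^3(1.5×10⁻²)
(3s)^3 = 1.9×10⁻²² / (1.5×10⁻²) = 1.3×10⁻²⁰
s = 7.8×10⁻⁸ mol L⁻¹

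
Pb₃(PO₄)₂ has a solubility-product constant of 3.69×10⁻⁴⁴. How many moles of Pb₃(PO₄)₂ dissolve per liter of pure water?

Pb₃(PO₄)₂(s) ⇌ 3 Pb²⁺(aq) + 2 PO₄³⁻(aq)
Let s be the molar solubility. Then [Pb²⁺] = 3s and [PO₄³⁻] = 2s.
Ksp = [Pb²⁺]^3[PO₄³⁻]^2 = (3s)^3 · (2s)^2 = 108s^5
108s^5 = 3.69×10⁻⁴⁴  ⇒  s^5 = 3.42×10⁻⁴⁶
Taking the 5th root, s = 8.07×10⁻¹⁰ M.

8.07×10⁻¹⁰ M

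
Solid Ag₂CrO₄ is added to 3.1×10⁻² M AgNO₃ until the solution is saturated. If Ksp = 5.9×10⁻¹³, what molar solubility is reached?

Ag₂CrO₄(s) ⇌ 2 Ag⁺(aq) + CrO₄²⁻(aq)
Let s be the solubility of Ag₂CrO₄ here. The common ion gives [Ag⁺] ≈ 3.1×10⁻² M, and [CrO₄²⁻] = s.
Ksp = [Ag⁺]^2[CrO₄²⁻] = (3.1×10⁻²)^2s
s = 5.9×10⁻¹³ / (3.1×10⁻²)^2 = 6.1×10⁻¹⁰
s = 6.1×10⁻¹⁰ M

6.1×10⁻¹⁰ M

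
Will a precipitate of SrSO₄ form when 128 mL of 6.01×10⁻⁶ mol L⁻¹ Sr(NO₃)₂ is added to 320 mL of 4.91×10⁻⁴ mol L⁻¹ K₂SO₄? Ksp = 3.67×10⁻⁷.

After mixing, V = 128 mL + 320 mL = 448 mL.
[Sr²⁺] = (6.01×10⁻⁶)(128)/448 = 1.72×10⁻⁶ mol L⁻¹
[SO₄²⁻] = (4.91×10⁻⁴)(320)/448 = 3.51×10⁻⁴ mol L⁻¹
Q = [Sr²⁺][SO₄²⁻] = 6.02×10⁻¹⁰
Q = 6.02×10⁻¹⁰ < Ksp = 3.67×10⁻⁷, so the solution is unsaturated and no precipitate forms.

No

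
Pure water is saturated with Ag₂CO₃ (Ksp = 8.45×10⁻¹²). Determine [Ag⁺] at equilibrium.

Ag₂CO₃(s) ⇌ 2 Ag⁺(aq) + CO₃²⁻(aq)
Let s be the molar solubility. Then [Ag⁺] = 2s and [CO₃²⁻] = s.
Ksp = [Ag⁺]^2[CO₃²⁻] = (2s)^2 · s = 4s^3 = 8.45×10⁻¹²
s = 1.28×10⁻⁴ mol L⁻¹
[Ag⁺] = 2s = 2.57×10⁻⁴ mol L⁻¹

2.57×10⁻⁴ M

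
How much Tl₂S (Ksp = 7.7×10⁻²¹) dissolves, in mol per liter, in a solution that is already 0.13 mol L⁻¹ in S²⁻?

Tl₂S(s) ⇌ 2 Tl⁺(aq) + S²⁻(aq)
The solution already contains S²⁻ at 0.13 mol L⁻¹. Let s be the molar solubility of Tl₂S.
[S²⁻] ≈ 0.13 mol L⁻¹ (common ion dominates); [Tl⁺] = 2s.
Ksp = [Tl⁺]^2[S²⁻] = (2s)^2(0.13)
(2s)^2 = 7.7×10⁻²¹ / (0.13) = 5.9×10⁻²⁰
s = 1.2×10⁻¹⁰ mol L⁻¹

1.2×10⁻¹⁰ M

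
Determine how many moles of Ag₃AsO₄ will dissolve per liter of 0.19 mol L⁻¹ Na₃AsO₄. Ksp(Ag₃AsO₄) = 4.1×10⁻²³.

2.0×10⁻⁸ M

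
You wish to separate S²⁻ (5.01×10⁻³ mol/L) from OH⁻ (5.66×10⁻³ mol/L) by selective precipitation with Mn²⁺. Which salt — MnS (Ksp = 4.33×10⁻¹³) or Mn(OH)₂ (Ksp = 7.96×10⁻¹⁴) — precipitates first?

Precipitation of each salt begins when its ion product equals Ksp.
For MnS: [Mn²⁺] = (Ksp/[S²⁻]) = 8.64×10⁻¹¹ mol/L
For Mn(OH)₂: [Mn²⁺] = (Ksp/[OH⁻]^2) = 2.48×10⁻⁹ mol/L
MnS requires the lower [Mn²⁺], so it precipitates first.

MnS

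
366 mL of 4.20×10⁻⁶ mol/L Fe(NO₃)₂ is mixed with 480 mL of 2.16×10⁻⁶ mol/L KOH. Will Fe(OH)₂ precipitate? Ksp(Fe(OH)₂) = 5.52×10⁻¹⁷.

Total volume after mixing = 366 + 480 = 846 mL.
[Fe²⁺] = (4.20×10⁻⁶)(366)/846 = 1.82×10⁻⁶ mol/L
[OH⁻] = (2.16×10⁻⁶)(480)/846 = 1.23×10⁻⁶ mol/L
Q = [Fe²⁺][OH⁻]^2 = 2.73×10⁻¹⁸
Q < Ksp (2.73×10⁻¹⁸ vs 5.52×10⁻¹⁷); the solution remains unsaturated and no precipitate forms.

No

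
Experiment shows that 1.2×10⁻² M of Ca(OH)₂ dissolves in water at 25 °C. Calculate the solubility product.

Ksp = 6.9×10⁻⁶

Ca(OH)₂(s) ⇌ Ca²⁺(aq) + 2 OH⁻(aq)
Call the molar solubility s, so that [Ca²⁺] = s and [OH⁻] = 2s.
Ksp = [Ca²⁺][OH⁻]^2 = s · (2s)^2 = 4s^3
Ksp = 4 × (1.2×10⁻²)^3 = 6.9×10⁻⁶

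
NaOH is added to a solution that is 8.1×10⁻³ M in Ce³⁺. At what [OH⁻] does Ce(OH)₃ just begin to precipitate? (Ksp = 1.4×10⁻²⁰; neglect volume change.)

1.2×10⁻⁶ M

The threshold for precipitation is Q = Ksp.
Ce(OH)₃(s) ⇌ Ce³⁺(aq) + 3 OH⁻(aq)
Ksp = [Ce³⁺][OH⁻]^3 = [OH⁻]^3(8.1×10⁻³)
[OH⁻]^3 = 1.4×10⁻²⁰ / (8.1×10⁻³) = 1.7×10⁻¹⁸
[OH⁻] = 1.2×10⁻⁶ M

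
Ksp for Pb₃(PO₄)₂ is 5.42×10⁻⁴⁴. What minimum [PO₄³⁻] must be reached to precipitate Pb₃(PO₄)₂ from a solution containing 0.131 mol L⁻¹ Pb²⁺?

4.91×10⁻²¹ M

Precipitation of each salt begins when its ion product equals Ksp.
Pb₃(PO₄)₂(s) ⇌ 3 Pb²⁺(aq) + 2 PO₄³⁻(aq)
Ksp = [Pb²⁺]^3[PO₄³⁻]^2 = [PO₄³⁻]^2(0.131)^3
[PO₄³⁻]^2 = 5.42×10⁻⁴⁴ / (0.131)^3 = 2.41×10⁻⁴¹
[PO₄³⁻] = 4.91×10⁻²¹ mol L⁻¹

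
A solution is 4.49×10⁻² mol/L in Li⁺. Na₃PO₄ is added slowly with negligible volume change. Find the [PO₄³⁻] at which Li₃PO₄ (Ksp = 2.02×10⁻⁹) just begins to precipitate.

The threshold for precipitation is Q = Ksp.
Li₃PO₄(s) ⇌ 3 Li⁺(aq) + PO₄³⁻(aq)
Ksp = [Li⁺]^3[PO₄³⁻] = [PO₄³⁻](4.49×10⁻²)^3
[PO₄³⁻] = 2.02×10⁻⁹ / (4.49×10⁻²)^3 = 2.23×10⁻⁵
[PO₄³⁻] = 2.23×10⁻⁵ mol/L

2.23×10⁻⁵ M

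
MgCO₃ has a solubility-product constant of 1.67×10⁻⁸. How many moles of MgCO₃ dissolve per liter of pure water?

1.29×10⁻⁴ M

MgCO₃(s) ⇌ Mg²⁺(aq) + CO₃²⁻(aq)
For each mole of MgCO₃ that dissolves per liter, [Mg²⁺] = s and [CO₃²⁻] = s; let s denote this solubility.
Ksp = [Mg²⁺][CO₃²⁻] = s · s = s^2
s^2 = 1.67×10⁻⁸
Taking the 2nd root, s = 1.29×10⁻⁴ mol L⁻¹.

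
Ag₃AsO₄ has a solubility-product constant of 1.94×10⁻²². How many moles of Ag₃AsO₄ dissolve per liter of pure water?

Ag₃AsO₄(s) ⇌ 3 Ag⁺(aq) + AsO₄³⁻(aq)
For each mole of Ag₃AsO₄ that dissolves per liter, [Ag⁺] = 3s and [AsO₄³⁻] = s; let s denote this solubility.
Ksp = [Ag⁺]^3[AsO₄³⁻] = (3s)^3 · s = 27s^4
27s^4 = 1.94×10⁻²²  ⇒  s^4 = 7.19×10⁻²⁴
Taking the 4th root, s = 1.64×10⁻⁶ M.

1.64×10⁻⁶ M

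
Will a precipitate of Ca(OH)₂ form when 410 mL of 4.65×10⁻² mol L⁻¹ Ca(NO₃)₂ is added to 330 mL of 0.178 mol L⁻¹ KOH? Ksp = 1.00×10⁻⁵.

Yes

Total volume after mixing = 410 + 330 = 740 mL.
[Ca²⁺] = (4.65×10⁻²)(410)/740 = 2.58×10⁻² mol L⁻¹
[OH⁻] = (0.178)(330)/740 = 7.94×10⁻² mol L⁻¹
Q = [Ca²⁺][OH⁻]^2 = 1.62×10⁻⁴
Because Q > Ksp (1.62×10⁻⁴ vs 1.00×10⁻⁵), a precipitate of Ca(OH)₂ forms.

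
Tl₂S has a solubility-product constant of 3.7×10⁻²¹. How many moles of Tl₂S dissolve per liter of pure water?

Tl₂S(s) ⇌ 2 Tl⁺(aq) + S²⁻(aq)
Let s be the molar solubility. Then [Tl⁺] = 2s and [S²⁻] = s.
Ksp = [Tl⁺]^2[S²⁻] = (2s)^2 · s = 4s^3
4s^3 = 3.7×10⁻²¹  ⇒  s^3 = 9.3×10⁻²²
s = (9.3×10⁻²²)^(1/3) = 9.7×10⁻⁸ mol L⁻¹

9.7×10⁻⁸ M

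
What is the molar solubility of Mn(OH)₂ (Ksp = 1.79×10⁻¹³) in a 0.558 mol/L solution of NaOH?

5.75×10⁻¹³ M

Mn(OH)₂(s) ⇌ Mn²⁺(aq) + 2 OH⁻(aq)
With OH⁻ already at 0.558 mol/L and s small, take [OH⁻] ≈ 0.558 mol/L and [Mn²⁺] = s.
Ksp = [Mn²⁺][OH⁻]^2 = s(0.558)^2
s = 1.79×10⁻¹³ / (0.558)^2 = 5.75×10⁻¹³
s = 5.75×10⁻¹³ mol/L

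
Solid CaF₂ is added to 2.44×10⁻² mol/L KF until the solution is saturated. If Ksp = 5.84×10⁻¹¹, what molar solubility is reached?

CaF₂(s) ⇌ Ca²⁺(aq) + 2 F⁻(aq)
Let s be the solubility of CaF₂ here. The common ion gives [F⁻] ≈ 2.44×10⁻² mol/L, and [Ca²⁺] = s.
Ksp = [Ca²⁺][F⁻]^2 = s(2.44×10⁻²)^2
s = 5.84×10⁻¹¹ / (2.44×10⁻²)^2 = 9.81×10⁻⁸
s = 9.81×10⁻⁸ mol/L

9.81×10⁻⁸ M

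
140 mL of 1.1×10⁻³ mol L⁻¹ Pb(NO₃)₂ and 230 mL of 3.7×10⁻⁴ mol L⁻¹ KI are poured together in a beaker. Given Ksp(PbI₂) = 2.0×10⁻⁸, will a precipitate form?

No

After mixing, V = 140 mL + 230 mL = 370 mL.
[Pb²⁺] = (1.1×10⁻³)(140)/370 = 4.2×10⁻⁴ mol L⁻¹
[I⁻] = (3.7×10⁻⁴)(230)/370 = 2.3×10⁻⁴ mol L⁻¹
Q = [Pb²⁺][I⁻]^2 = 2.2×10⁻¹¹
Q < Ksp (2.2×10⁻¹¹ vs 2.0×10⁻⁸); the solution remains unsaturated and no precipitate forms.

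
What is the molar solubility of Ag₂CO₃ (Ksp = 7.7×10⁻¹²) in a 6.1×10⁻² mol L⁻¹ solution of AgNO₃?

Ag₂CO₃(s) ⇌ 2 Ag⁺(aq) + CO₃²⁻(aq)
Let s be the solubility of Ag₂CO₃ here. The common ion gives [Ag⁺] ≈ 6.1×10⁻² mol L⁻¹, and [CO₃²⁻] = s.
Ksp = [Ag⁺]^2[CO₃²⁻] = (6.1×10⁻²)^2s
s = 7.7×10⁻¹² / (6.1×10⁻²)^2 = 2.1×10⁻⁹
s = 2.1×10⁻⁹ mol L⁻¹

2.1×10⁻⁹ M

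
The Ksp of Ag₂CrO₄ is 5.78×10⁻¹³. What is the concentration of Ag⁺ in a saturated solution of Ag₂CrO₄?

1.05×10⁻⁴ M

Ag₂CrO₄(s) ⇌ 2 Ag⁺(aq) + CrO₄²⁻(aq)
Let s be the molar solubility. Then [Ag⁺] = 2s and [CrO₄²⁻] = s.
Ksp = [Ag⁺]^2[CrO₄²⁻] = (2s)^2 · s = 4s^3 = 5.78×10⁻¹³
s = 5.25×10⁻⁵ mol/L
[Ag⁺] = 2s = 1.05×10⁻⁴ mol/L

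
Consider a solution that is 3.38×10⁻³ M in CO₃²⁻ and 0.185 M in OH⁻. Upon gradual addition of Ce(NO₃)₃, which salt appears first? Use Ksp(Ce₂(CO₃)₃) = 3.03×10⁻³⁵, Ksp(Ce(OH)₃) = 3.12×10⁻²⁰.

Ce(OH)₃

Precipitation of each salt begins when its ion product equals Ksp.
For Ce₂(CO₃)₃: [Ce³⁺] = (Ksp/[CO₃²⁻]^3)^(1/2) = 2.80×10⁻¹⁴ M
For Ce(OH)₃: [Ce³⁺] = (Ksp/[OH⁻]^3) = 4.93×10⁻¹⁸ M
Since Ce(OH)₃ needs less Ce³⁺ to reach saturation, it precipitates first.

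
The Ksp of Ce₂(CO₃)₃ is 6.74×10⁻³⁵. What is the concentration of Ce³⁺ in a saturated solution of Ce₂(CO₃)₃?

1.15×10⁻⁷ M

Ce₂(CO₃)₃(s) ⇌ 2 Ce³⁺(aq) + 3 CO₃²⁻(aq)
For each mole of Ce₂(CO₃)₃ that dissolves per liter, [Ce³⁺] = 2s and [CO₃²⁻] = 3s; let s denote this solubility.
Ksp = [Ce³⁺]^2[CO₃²⁻]^3 = (2s)^2 · (3s)^3 = 108s^5 = 6.74×10⁻³⁵
s = 5.74×10⁻⁸ mol/L
[Ce³⁺] = 2s = 1.15×10⁻⁷ mol/L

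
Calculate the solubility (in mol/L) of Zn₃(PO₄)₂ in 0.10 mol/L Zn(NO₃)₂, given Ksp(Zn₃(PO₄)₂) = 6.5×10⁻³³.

1.3×10⁻¹⁵ M

Zn₃(PO₄)₂(s) ⇌ 3 Zn²⁺(aq) + 2 PO₄³⁻(aq)
Let s be the solubility of Zn₃(PO₄)₂ here. The common ion gives [Zn²⁺] ≈ 0.10 mol/L, and [PO₄³⁻] = 2s.
Ksp = [Zn²⁺]^3[PO₄³⁻]^2 = (0.10)^3(2s)^2
(2s)^2 = 6.5×10⁻³³ / (0.10)^3 = 6.5×10⁻³⁰
s = 1.3×10⁻¹⁵ mol/L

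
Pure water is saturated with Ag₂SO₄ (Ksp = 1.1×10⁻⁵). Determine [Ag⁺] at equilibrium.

2.8×10⁻² M

Ag₂SO₄(s) ⇌ 2 Ag⁺(aq) + SO₄²⁻(aq)
If s mol/L of Ag₂SO₄ dissolves, [Ag⁺] = 2s and [SO₄²⁻] = s.
Ksp = [Ag⁺]^2[SO₄²⁻] = (2s)^2 · s = 4s^3 = 1.1×10⁻⁵
s = 1.4×10⁻² mol/L
[Ag⁺] = 2s = 2.8×10⁻² mol/L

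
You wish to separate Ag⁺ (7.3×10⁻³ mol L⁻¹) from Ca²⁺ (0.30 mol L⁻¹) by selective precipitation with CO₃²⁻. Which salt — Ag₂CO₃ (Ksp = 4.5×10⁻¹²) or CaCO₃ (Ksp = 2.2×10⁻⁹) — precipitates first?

The threshold for precipitation is Q = Ksp.
For Ag₂CO₃: [CO₃²⁻] = (Ksp/[Ag⁺]^2) = 8.4×10⁻⁸ mol L⁻¹
For CaCO₃: [CO₃²⁻] = (Ksp/[Ca²⁺]) = 7.3×10⁻⁹ mol L⁻¹
CaCO₃ requires the lower [CO₃²⁻], so it precipitates first.

CaCO₃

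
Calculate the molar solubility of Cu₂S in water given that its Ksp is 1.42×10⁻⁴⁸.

7.08×10⁻¹⁷ M

Cu₂S(s) ⇌ 2 Cu⁺(aq) + S²⁻(aq)
For each mole of Cu₂S that dissolves per liter, [Cu⁺] = 2s and [S²⁻] = s; let s denote this solubility.
Ksp = [Cu⁺]^2[S²⁻] = (2s)^2 · s = 4s^3
4s^3 = 1.42×10⁻⁴⁸  ⇒  s^3 = 3.55×10⁻⁴⁹
Taking the 3rd root, s = 7.08×10⁻¹⁷ mol/L.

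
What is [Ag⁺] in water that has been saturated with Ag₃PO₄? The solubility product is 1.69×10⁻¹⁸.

Ag₃PO₄(s) ⇌ 3 Ag⁺(aq) + PO₄³⁻(aq)
Call the molar solubility s, so that [Ag⁺] = 3s and [PO₄³⁻] = s.
Ksp = [Ag⁺]^3[PO₄³⁻] = (3s)^3 · s = 27s^4 = 1.69×10⁻¹⁸
s = 1.58×10⁻⁵ M
[Ag⁺] = 3s = 4.75×10⁻⁵ M

4.75×10⁻⁵ M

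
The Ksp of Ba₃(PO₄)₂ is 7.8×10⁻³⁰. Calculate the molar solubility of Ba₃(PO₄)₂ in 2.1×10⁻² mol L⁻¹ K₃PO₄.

8.7×10⁻¹⁰ M

Ba₃(PO₄)₂(s) ⇌ 3 Ba²⁺(aq) + 2 PO₄³⁻(aq)
Let s be the solubility of Ba₃(PO₄)₂ here. The common ion gives [PO₄³⁻] ≈ 2.1×10⁻² mol L⁻¹, and [Ba²⁺] = 3s.
Ksp = [Ba²⁺]^3[PO₄³⁻]^2 = (3s)^3(2.1×10⁻²)^2
(3s)^3 = 7.8×10⁻³⁰ / (2.1×10⁻²)^2 = 1.8×10⁻²⁶
s = 8.7×10⁻¹⁰ mol L⁻¹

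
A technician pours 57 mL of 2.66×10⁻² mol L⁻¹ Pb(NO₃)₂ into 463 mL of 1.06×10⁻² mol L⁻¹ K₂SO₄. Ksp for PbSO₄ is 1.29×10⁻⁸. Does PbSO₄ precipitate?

Yes

Total volume after mixing = 57 + 463 = 520 mL.
[Pb²⁺] = (2.66×10⁻²)(57)/520 = 2.92×10⁻³ mol L⁻¹
[SO₄²⁻] = (1.06×10⁻²)(463)/520 = 9.44×10⁻³ mol L⁻¹
Q = [Pb²⁺][SO₄²⁻] = 2.75×10⁻⁵
Since Q (2.75×10⁻⁵) exceeds Ksp (1.29×10⁻⁸), PbSO₄ will precipitate.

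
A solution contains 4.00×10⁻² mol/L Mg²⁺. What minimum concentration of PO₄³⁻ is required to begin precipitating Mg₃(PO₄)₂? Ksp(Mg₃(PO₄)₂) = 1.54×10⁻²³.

A salt starts to precipitate once the ion product Q reaches its Ksp.
Mg₃(PO₄)₂(s) ⇌ 3 Mg²⁺(aq) + 2 PO₄³⁻(aq)
Ksp = [Mg²⁺]^3[PO₄³⁻]^2 = [PO₄³⁻]^2(4.00×10⁻²)^3
[PO₄³⁻]^2 = 1.54×10⁻²³ / (4.00×10⁻²)^3 = 2.41×10⁻¹⁹
[PO₄³⁻] = 4.91×10⁻¹⁰ mol/L

4.91×10⁻¹⁰ M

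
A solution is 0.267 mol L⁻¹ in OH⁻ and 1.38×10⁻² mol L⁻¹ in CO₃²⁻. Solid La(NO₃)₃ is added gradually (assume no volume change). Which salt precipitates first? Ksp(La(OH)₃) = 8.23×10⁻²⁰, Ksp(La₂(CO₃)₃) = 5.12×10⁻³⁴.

A salt starts to precipitate once the ion product Q reaches its Ksp.
For La(OH)₃: [La³⁺] = (Ksp/[OH⁻]^3) = 4.32×10⁻¹⁸ mol L⁻¹
For La₂(CO₃)₃: [La³⁺] = (Ksp/[CO₃²⁻]^3)^(1/2) = 1.40×10⁻¹⁴ mol L⁻¹
The smaller threshold [La³⁺] is reached first, so La(OH)₃ precipitates first.

La(OH)₃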